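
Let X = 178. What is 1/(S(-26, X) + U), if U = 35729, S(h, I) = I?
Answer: 1/35907 ≈ 2.7850e-5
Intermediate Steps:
1/(S(-26, X) + U) = 1/(178 + 35729) = 1/35907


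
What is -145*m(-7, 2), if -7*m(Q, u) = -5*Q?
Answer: 725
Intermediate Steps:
m(Q, u) = 5*Q/7 (m(Q, u) = -(-5)*Q/7 = 5*Q/7)
-145*m(-7, 2) = -725*(-7)/7 = -145*(-5) = 725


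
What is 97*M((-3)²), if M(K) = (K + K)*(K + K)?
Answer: 31428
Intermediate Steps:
M(K) = 4*K² (M(K) = (2*K)*(2*K) = 4*K²)
97*M((-3)²) = 97*(4*((-3)²)²) = 97*(4*9²) = 97*(4*81) = 97*324 = 31428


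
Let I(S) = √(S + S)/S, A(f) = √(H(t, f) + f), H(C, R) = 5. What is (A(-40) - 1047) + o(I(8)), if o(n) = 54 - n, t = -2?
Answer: -1987/2 + I*√35 ≈ -993.5 + 5.9161*I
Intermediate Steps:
A(f) = √(5 + f)
I(S) = √2/√S (I(S) = √(2*S)/S = (√2*√S)/S = √2/√S)
(A(-40) - 1047) + o(I(8)) = (√(5 - 40) - 1047) + (54 - √2/√8) = (√(-35) - 1047) + (54 - √2*√2/4) = (I*√35 - 1047) + (54 - 1*½) = (-1047 + I*√35) + (54 - ½) = (-1047 + I*√35) + 107/2 = -1987/2 + I*√35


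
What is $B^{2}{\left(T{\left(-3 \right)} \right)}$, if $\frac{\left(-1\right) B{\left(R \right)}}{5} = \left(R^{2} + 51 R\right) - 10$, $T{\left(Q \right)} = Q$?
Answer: $592900$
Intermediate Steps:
$B{\left(R \right)} = 50 - 255 R - 5 R^{2}$ ($B{\left(R \right)} = - 5 \left(\left(R^{2} + 51 R\right) - 10\right) = - 5 \left(-10 + R^{2} + 51 R\right) = 50 - 255 R - 5 R^{2}$)
$B^{2}{\left(T{\left(-3 \right)} \right)} = \left(50 - -765 - 5 \left(-3\right)^{2}\right)^{2} = \left(50 + 765 - 45\right)^{2} = 770^{2} = 592900$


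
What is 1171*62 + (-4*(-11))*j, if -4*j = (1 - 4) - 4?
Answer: 72679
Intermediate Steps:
j = 7/4 (j = -((1 - 4) - 4)/4 = -(-3 - 4)/4 = -¼*(-7) = 7/4 ≈ 1.7500)
1171*62 + (-4*(-11))*j = 1171*62 - 4*(-11)*(7/4) = 72602 + 44*(7/4) = 72602 + 77 = 72679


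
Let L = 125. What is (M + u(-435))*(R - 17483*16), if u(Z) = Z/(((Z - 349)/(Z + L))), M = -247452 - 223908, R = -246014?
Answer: 6941316986385/28 ≈ 2.4790e+11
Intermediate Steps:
M = -471360
u(Z) = Z*(125 + Z)/(-349 + Z) (u(Z) = Z/(((Z - 349)/(Z + 125))) = Z/(((-349 + Z)/(125 + Z))) = Z*((125 + Z)/(-349 + Z)) = Z*(125 + Z)/(-349 + Z))
(M + u(-435))*(R - 17483*16) = (-471360 - 435*(125 - 435)/(-349 - 435))*(-246014 - 17483*16) = (-471360 - 435*(-310)/(-784))*(-246014 - 279728) = (-471360 - 435*(-1/784)*(-310))*(-525742) = (-471360 - 67425/392)*(-525742) = -184840545/392*(-525742) = 6941316986385/28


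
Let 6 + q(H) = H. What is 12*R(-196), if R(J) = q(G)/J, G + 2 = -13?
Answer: 9/7 ≈ 1.2857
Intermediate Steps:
G = -15 (G = -2 - 13 = -15)
q(H) = -6 + H
R(J) = -21/J (R(J) = (-6 - 15)/J = -21/J)
12*R(-196) = 12*(-21/(-196)) = 12*(-21*(-1/196)) = 12*(3/28) = 9/7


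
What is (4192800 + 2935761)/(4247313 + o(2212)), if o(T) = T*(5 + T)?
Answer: 2376187/3050439 ≈ 0.77897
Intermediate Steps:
(4192800 + 2935761)/(4247313 + o(2212)) = (4192800 + 2935761)/(4247313 + 2212*(5 + 2212)) = 7128561/(4247313 + 2212*2217) = 7128561/(4247313 + 4904004) = 7128561/9151317 = 7128561*(1/9151317) = 2376187/3050439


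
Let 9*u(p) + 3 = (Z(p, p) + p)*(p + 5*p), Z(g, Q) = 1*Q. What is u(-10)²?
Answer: 17689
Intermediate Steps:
Z(g, Q) = Q
u(p) = -⅓ + 4*p²/3 (u(p) = -⅓ + ((p + p)*(p + 5*p))/9 = -⅓ + ((2*p)*(6*p))/9 = -⅓ + (12*p²)/9 = -⅓ + 4*p²/3)
u(-10)² = (-⅓ + (4/3)*(-10)²)² = (-⅓ + (4/3)*100)² = (-⅓ + 400/3)² = 133² = 17689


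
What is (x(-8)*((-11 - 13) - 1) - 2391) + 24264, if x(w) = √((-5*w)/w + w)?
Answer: 21873 - 25*I*√13 ≈ 21873.0 - 90.139*I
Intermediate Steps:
x(w) = √(-5 + w)
(x(-8)*((-11 - 13) - 1) - 2391) + 24264 = (√(-5 - 8)*((-11 - 13) - 1) - 2391) + 24264 = (√(-13)*(-24 - 1) - 2391) + 24264 = ((I*√13)*(-25) - 2391) + 24264 = (-25*I*√13 - 2391) + 24264 = (-2391 - 25*I*√13) + 24264 = 21873 - 25*I*√13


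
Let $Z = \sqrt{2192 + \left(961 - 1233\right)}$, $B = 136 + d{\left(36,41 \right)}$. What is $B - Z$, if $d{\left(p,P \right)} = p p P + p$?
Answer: $53308 - 8 \sqrt{30} \approx 53264.0$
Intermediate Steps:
$d{\left(p,P \right)} = p + P p^{2}$ ($d{\left(p,P \right)} = p^{2} P + p = P p^{2} + p = p + P p^{2}$)
$B = 53308$ ($B = 136 + 36 \left(1 + 41 \cdot 36\right) = 136 + 36 \left(1 + 1476\right) = 136 + 36 \cdot 1477 = 136 + 53172 = 53308$)
$Z = 8 \sqrt{30}$ ($Z = \sqrt{2192 + \left(961 - 1233\right)} = \sqrt{2192 - 272} = \sqrt{1920} = 8 \sqrt{30} \approx 43.818$)
$B - Z = 53308 - 8 \sqrt{30}$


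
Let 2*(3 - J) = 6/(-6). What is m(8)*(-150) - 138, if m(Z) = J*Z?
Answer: -4338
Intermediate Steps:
J = 7/2 (J = 3 - 3/(-6) = 3 - 3*(-1)/6 = 3 - ½*(-1) = 3 + ½ = 7/2 ≈ 3.5000)
m(Z) = 7*Z/2
m(8)*(-150) - 138 = ((7/2)*8)*(-150) - 138 = 28*(-150) - 138 = -4200 - 138 = -4338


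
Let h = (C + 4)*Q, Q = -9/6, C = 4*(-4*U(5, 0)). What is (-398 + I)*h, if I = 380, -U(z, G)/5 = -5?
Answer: -10692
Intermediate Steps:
U(z, G) = 25 (U(z, G) = -5*(-5) = 25)
C = -400 (C = 4*(-4*25) = 4*(-100) = -400)
Q = -3/2 (Q = -9*1/6 = -3/2 ≈ -1.5000)
h = 594 (h = (-400 + 4)*(-3/2) = -396*(-3/2) = 594)
(-398 + I)*h = (-398 + 380)*594 = -18*594 = -10692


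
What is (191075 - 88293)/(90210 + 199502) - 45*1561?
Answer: -10175358329/144856 ≈ -70245.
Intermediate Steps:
(191075 - 88293)/(90210 + 199502) - 45*1561 = 102782/289712 - 70245 = 102782*(1/289712) - 70245 = 51391/144856 - 70245 = -10175358329/144856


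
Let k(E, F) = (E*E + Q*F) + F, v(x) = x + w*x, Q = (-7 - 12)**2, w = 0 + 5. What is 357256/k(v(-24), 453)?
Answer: 178628/92361 ≈ 1.9340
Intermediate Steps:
w = 5
Q = 361 (Q = (-19)**2 = 361)
v(x) = 6*x (v(x) = x + 5*x = 6*x)
k(E, F) = E**2 + 362*F (k(E, F) = (E*E + 361*F) + F = (E**2 + 361*F) + F = E**2 + 362*F)
357256/k(v(-24), 453) = 357256/((6*(-24))**2 + 362*453) = 357256/((-144)**2 + 163986) = 357256/(20736 + 163986) = 357256/184722 = 357256*(1/184722) = 178628/92361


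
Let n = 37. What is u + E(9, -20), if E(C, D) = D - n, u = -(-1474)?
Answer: 1417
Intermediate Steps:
u = 1474 (u = -1474*(-1) = 1474)
E(C, D) = -37 + D (E(C, D) = D - 1*37 = D - 37 = -37 + D)
u + E(9, -20) = 1474 + (-37 - 20) = 1474 - 57 = 1417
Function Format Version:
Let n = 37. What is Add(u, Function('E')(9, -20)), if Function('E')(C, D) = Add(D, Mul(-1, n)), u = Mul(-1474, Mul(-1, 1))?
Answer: 1417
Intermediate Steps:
u = 1474 (u = Mul(-1474, -1) = 1474)
Function('E')(C, D) = Add(-37, D) (Function('E')(C, D) = Add(D, Mul(-1, 37)) = Add(D, -37) = Add(-37, D))
Add(u, Function('E')(9, -20)) = Add(1474, Add(-37, -20)) = Add(1474, -57) = 1417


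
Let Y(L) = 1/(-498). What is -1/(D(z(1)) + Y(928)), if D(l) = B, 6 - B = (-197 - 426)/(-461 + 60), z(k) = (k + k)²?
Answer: -199698/887533 ≈ -0.22500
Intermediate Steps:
z(k) = 4*k² (z(k) = (2*k)² = 4*k²)
B = 1783/401 (B = 6 - (-197 - 426)/(-461 + 60) = 6 - (-623)/(-401) = 6 - (-623)*(-1)/401 = 6 - 1*623/401 = 6 - 623/401 = 1783/401 ≈ 4.4464)
D(l) = 1783/401
Y(L) = -1/498
-1/(D(z(1)) + Y(928)) = -1/(1783/401 - 1/498) = -1/887533/199698 = -1*199698/887533 = -199698/887533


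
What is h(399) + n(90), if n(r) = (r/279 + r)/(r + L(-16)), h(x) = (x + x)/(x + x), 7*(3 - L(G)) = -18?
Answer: 40339/20739 ≈ 1.9451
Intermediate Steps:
L(G) = 39/7 (L(G) = 3 - ⅐*(-18) = 3 + 18/7 = 39/7)
h(x) = 1 (h(x) = (2*x)/((2*x)) = (2*x)*(1/(2*x)) = 1)
n(r) = 280*r/(279*(39/7 + r)) (n(r) = (r/279 + r)/(r + 39/7) = (r*(1/279) + r)/(39/7 + r) = (r/279 + r)/(39/7 + r) = (280*r/279)/(39/7 + r) = 280*r/(279*(39/7 + r)))
h(399) + n(90) = 1 + (1960/279)*90/(39 + 7*90) = 1 + (1960/279)*90/(39 + 630) = 1 + (1960/279)*90/669 = 1 + (1960/279)*90*(1/669) = 1 + 19600/20739 = 40339/20739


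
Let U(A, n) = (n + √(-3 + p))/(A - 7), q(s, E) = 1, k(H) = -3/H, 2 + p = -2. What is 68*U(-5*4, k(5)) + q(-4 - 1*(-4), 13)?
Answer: 113/45 - 68*I*√7/27 ≈ 2.5111 - 6.6634*I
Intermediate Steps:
p = -4 (p = -2 - 2 = -4)
U(A, n) = (n + I*√7)/(-7 + A) (U(A, n) = (n + √(-3 - 4))/(A - 7) = (n + √(-7))/(-7 + A) = (n + I*√7)/(-7 + A))
68*U(-5*4, k(5)) + q(-4 - 1*(-4), 13) = 68*((-3/5 + I*√7)/(-7 - 5*4)) + 1 = 68*((-3*⅕ + I*√7)/(-7 - 20)) + 1 = 68*((-⅗ + I*√7)/(-27)) + 1 = 68*(-(-⅗ + I*√7)/27) + 1 = 68*(1/45 - I*√7/27) + 1 = (68/45 - 68*I*√7/27) + 1 = 113/45 - 68*I*√7/27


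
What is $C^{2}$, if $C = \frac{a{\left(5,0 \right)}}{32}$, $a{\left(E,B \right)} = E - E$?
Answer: $0$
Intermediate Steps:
$a{\left(E,B \right)} = 0$
$C = 0$ ($C = \frac{0}{32} = 0 \cdot \frac{1}{32} = 0$)
$C^{2} = 0^{2} = 0$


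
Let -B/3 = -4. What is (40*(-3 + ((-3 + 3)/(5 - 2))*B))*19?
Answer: -2280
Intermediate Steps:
B = 12 (B = -3*(-4) = 12)
(40*(-3 + ((-3 + 3)/(5 - 2))*B))*19 = (40*(-3 + ((-3 + 3)/(5 - 2))*12))*19 = (40*(-3 + (0/3)*12))*19 = (40*(-3 + (0*(⅓))*12))*19 = (40*(-3 + 0*12))*19 = (40*(-3 + 0))*19 = (40*(-3))*19 = -120*19 = -2280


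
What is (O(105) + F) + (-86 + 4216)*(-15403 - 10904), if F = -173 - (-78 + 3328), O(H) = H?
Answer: -108651228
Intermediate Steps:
F = -3423 (F = -173 - 1*3250 = -173 - 3250 = -3423)
(O(105) + F) + (-86 + 4216)*(-15403 - 10904) = (105 - 3423) + (-86 + 4216)*(-15403 - 10904) = -3318 + 4130*(-26307) = -3318 - 108647910 = -108651228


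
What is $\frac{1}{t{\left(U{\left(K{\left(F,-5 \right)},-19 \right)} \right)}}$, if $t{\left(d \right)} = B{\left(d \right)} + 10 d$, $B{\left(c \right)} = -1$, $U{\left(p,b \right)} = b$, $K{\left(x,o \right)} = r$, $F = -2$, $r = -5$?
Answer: $- \frac{1}{191} \approx -0.0052356$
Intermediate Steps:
$K{\left(x,o \right)} = -5$
$t{\left(d \right)} = -1 + 10 d$
$\frac{1}{t{\left(U{\left(K{\left(F,-5 \right)},-19 \right)} \right)}} = \frac{1}{-1 + 10 \left(-19\right)} = \frac{1}{-1 - 190} = \frac{1}{-191} = - \frac{1}{191}$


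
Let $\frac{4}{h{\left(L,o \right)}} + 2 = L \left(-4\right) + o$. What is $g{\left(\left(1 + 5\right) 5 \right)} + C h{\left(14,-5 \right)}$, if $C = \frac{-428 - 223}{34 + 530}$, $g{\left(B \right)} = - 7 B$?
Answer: $- \frac{88799}{423} \approx -209.93$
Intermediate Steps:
$h{\left(L,o \right)} = \frac{4}{-2 + o - 4 L}$ ($h{\left(L,o \right)} = \frac{4}{-2 + \left(L \left(-4\right) + o\right)} = \frac{4}{-2 - \left(- o + 4 L\right)} = \frac{4}{-2 + o - 4 L}$)
$C = - \frac{217}{188}$ ($C = - \frac{651}{564} = \left(-651\right) \frac{1}{564} = - \frac{217}{188} \approx -1.1543$)
$g{\left(\left(1 + 5\right) 5 \right)} + C h{\left(14,-5 \right)} = - 7 \left(1 + 5\right) 5 - \frac{217 \frac{4}{-2 - 5 - 56}}{188} = - 7 \cdot 6 \cdot 5 - \frac{217 \frac{4}{-2 - 5 - 56}}{188} = \left(-7\right) 30 - \frac{217 \frac{4}{-63}}{188} = -210 - \frac{217 \cdot 4 \left(- \frac{1}{63}\right)}{188} = -210 - - \frac{31}{423} = -210 + \frac{31}{423} = - \frac{88799}{423}$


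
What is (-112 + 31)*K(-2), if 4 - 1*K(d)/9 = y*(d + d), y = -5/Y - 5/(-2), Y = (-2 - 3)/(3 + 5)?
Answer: -33534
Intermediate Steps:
Y = -5/8 ≈ -0.62500
y = 21/2 (y = -5/(-5/8) - 5/(-2) = -5*(-8/5) - 5*(-½) = 8 + 5/2 = 21/2 ≈ 10.500)
K(d) = 36 - 189*d (K(d) = 36 - 189*(d + d)/2 = 36 - 189*2*d/2 = 36 - 189*d)
(-112 + 31)*K(-2) = (-112 + 31)*(36 - 189*(-2)) = -81*(36 + 378) = -81*414 = -33534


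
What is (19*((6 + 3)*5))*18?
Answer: 15390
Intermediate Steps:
(19*((6 + 3)*5))*18 = (19*(9*5))*18 = (19*45)*18 = 855*18 = 15390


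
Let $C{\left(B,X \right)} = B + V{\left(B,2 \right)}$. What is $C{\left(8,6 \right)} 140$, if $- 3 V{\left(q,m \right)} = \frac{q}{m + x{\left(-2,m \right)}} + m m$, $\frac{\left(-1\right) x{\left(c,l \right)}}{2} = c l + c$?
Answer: $\frac{2720}{3} \approx 906.67$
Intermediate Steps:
$x{\left(c,l \right)} = - 2 c - 2 c l$ ($x{\left(c,l \right)} = - 2 \left(c l + c\right) = - 2 \left(c + c l\right) = - 2 c - 2 c l$)
$V{\left(q,m \right)} = - \frac{m^{2}}{3} - \frac{q}{3 \left(4 + 5 m\right)}$ ($V{\left(q,m \right)} = - \frac{\frac{q}{m - - 4 \left(1 + m\right)} + m m}{3} = - \frac{\frac{q}{m + \left(4 + 4 m\right)} + m^{2}}{3} = - \frac{\frac{q}{4 + 5 m} + m^{2}}{3} = - \frac{m^{2} + \frac{q}{4 + 5 m}}{3} = - \frac{m^{2}}{3} - \frac{q}{3 \left(4 + 5 m\right)}$)
$C{\left(B,X \right)} = - \frac{4}{3} + \frac{41 B}{42}$ ($C{\left(B,X \right)} = B + \frac{- B - 5 \cdot 2^{3} - 4 \cdot 2^{2}}{3 \left(4 + 5 \cdot 2\right)} = B + \frac{- B - 40 - 16}{3 \left(4 + 10\right)} = B + \frac{- B - 40 - 16}{3 \cdot 14} = B + \frac{1}{3} \cdot \frac{1}{14} \left(-56 - B\right) = B - \left(\frac{4}{3} + \frac{B}{42}\right) = - \frac{4}{3} + \frac{41 B}{42}$)
$C{\left(8,6 \right)} 140 = \left(- \frac{4}{3} + \frac{41}{42} \cdot 8\right) 140 = \left(- \frac{4}{3} + \frac{164}{21}\right) 140 = \frac{136}{21} \cdot 140 = \frac{2720}{3}$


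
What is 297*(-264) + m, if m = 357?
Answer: -78051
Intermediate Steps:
297*(-264) + m = 297*(-264) + 357 = -78408 + 357 = -78051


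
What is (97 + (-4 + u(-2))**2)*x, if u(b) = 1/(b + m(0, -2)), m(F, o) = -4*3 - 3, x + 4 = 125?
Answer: 3968074/289 ≈ 13730.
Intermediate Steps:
x = 121 (x = -4 + 125 = 121)
m(F, o) = -15 (m(F, o) = -12 - 3 = -15)
u(b) = 1/(-15 + b) (u(b) = 1/(b - 15) = 1/(-15 + b))
(97 + (-4 + u(-2))**2)*x = (97 + (-4 + 1/(-15 - 2))**2)*121 = (97 + (-4 + 1/(-17))**2)*121 = (97 + (-4 - 1/17)**2)*121 = (97 + (-69/17)**2)*121 = (97 + 4761/289)*121 = (32794/289)*121 = 3968074/289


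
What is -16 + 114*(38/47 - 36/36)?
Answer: -1778/47 ≈ -37.830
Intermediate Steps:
-16 + 114*(38/47 - 36/36) = -16 + 114*(38*(1/47) - 36*1/36) = -16 + 114*(38/47 - 1) = -16 + 114*(-9/47) = -16 - 1026/47 = -1778/47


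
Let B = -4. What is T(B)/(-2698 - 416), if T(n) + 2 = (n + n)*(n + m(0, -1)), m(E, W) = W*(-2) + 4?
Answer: 1/173 ≈ 0.0057803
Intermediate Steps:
m(E, W) = 4 - 2*W (m(E, W) = -2*W + 4 = 4 - 2*W)
T(n) = -2 + 2*n*(6 + n) (T(n) = -2 + (n + n)*(n + (4 - 2*(-1))) = -2 + (2*n)*(n + (4 + 2)) = -2 + (2*n)*(n + 6) = -2 + (2*n)*(6 + n) = -2 + 2*n*(6 + n))
T(B)/(-2698 - 416) = (-2 + 2*(-4)**2 + 12*(-4))/(-2698 - 416) = (-2 + 2*16 - 48)/(-3114) = (-2 + 32 - 48)*(-1/3114) = -18*(-1/3114) = 1/173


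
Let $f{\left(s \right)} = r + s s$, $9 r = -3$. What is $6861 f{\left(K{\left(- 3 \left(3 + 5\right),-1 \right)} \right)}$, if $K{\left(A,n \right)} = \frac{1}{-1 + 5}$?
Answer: $- \frac{29731}{16} \approx -1858.2$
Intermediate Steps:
$r = - \frac{1}{3}$ ($r = \frac{1}{9} \left(-3\right) = - \frac{1}{3} \approx -0.33333$)
$K{\left(A,n \right)} = \frac{1}{4}$
$f{\left(s \right)} = - \frac{1}{3} + s^{2}$ ($f{\left(s \right)} = - \frac{1}{3} + s s = - \frac{1}{3} + s^{2}$)
$6861 f{\left(K{\left(- 3 \left(3 + 5\right),-1 \right)} \right)} = 6861 \left(- \frac{1}{3} + \left(\frac{1}{4}\right)^{2}\right) = 6861 \left(- \frac{1}{3} + \frac{1}{16}\right) = 6861 \left(- \frac{13}{48}\right) = - \frac{29731}{16}$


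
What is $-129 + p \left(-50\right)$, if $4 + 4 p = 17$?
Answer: $- \frac{583}{2} \approx -291.5$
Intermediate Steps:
$p = \frac{13}{4}$ ($p = -1 + \frac{1}{4} \cdot 17 = -1 + \frac{17}{4} = \frac{13}{4} \approx 3.25$)
$-129 + p \left(-50\right) = -129 + \frac{13}{4} \left(-50\right) = -129 - \frac{325}{2} = - \frac{583}{2}$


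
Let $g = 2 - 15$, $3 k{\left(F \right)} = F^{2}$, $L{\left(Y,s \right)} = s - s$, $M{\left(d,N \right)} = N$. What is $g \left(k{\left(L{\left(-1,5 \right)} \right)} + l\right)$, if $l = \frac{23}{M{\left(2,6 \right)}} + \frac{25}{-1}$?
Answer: $\frac{1651}{6} \approx 275.17$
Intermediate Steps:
$L{\left(Y,s \right)} = 0$
$k{\left(F \right)} = \frac{F^{2}}{3}$
$g = -13$ ($g = 2 - 15 = -13$)
$l = - \frac{127}{6}$ ($l = \frac{23}{6} + \frac{25}{-1} = 23 \cdot \frac{1}{6} + 25 \left(-1\right) = \frac{23}{6} - 25 = - \frac{127}{6} \approx -21.167$)
$g \left(k{\left(L{\left(-1,5 \right)} \right)} + l\right) = - 13 \left(\frac{0^{2}}{3} - \frac{127}{6}\right) = - 13 \left(\frac{1}{3} \cdot 0 - \frac{127}{6}\right) = - 13 \left(0 - \frac{127}{6}\right) = \left(-13\right) \left(- \frac{127}{6}\right) = \frac{1651}{6}$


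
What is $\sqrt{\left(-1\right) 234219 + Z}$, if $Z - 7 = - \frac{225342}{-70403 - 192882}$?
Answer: $\frac{i \sqrt{16235280243621230}}{263285} \approx 483.95 i$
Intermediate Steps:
$Z = \frac{2068337}{263285}$ ($Z = 7 - \frac{225342}{-70403 - 192882} = 7 - \frac{225342}{-263285} = 7 - - \frac{225342}{263285} = 7 + \frac{225342}{263285} = \frac{2068337}{263285} \approx 7.8559$)
$\sqrt{\left(-1\right) 234219 + Z} = \sqrt{\left(-1\right) 234219 + \frac{2068337}{263285}} = \sqrt{-234219 + \frac{2068337}{263285}} = \sqrt{- \frac{61664281078}{263285}} = \frac{i \sqrt{16235280243621230}}{263285}$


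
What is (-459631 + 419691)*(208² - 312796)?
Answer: 10765108080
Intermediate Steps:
(-459631 + 419691)*(208² - 312796) = -39940*(43264 - 312796) = -39940*(-269532) = 10765108080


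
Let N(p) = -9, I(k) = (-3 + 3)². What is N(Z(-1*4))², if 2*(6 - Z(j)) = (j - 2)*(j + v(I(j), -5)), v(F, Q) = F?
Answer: 81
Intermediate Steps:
I(k) = 0 (I(k) = 0² = 0)
Z(j) = 6 - j*(-2 + j)/2 (Z(j) = 6 - (j - 2)*(j + 0)/2 = 6 - (-2 + j)*j/2 = 6 - j*(-2 + j)/2)
N(Z(-1*4))² = (-9)² = 81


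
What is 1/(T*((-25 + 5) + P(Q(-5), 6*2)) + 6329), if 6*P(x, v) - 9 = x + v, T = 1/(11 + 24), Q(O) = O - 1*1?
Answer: 2/12657 ≈ 0.00015802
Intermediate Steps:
Q(O) = -1 + O (Q(O) = O - 1 = -1 + O)
T = 1/35 ≈ 0.028571
P(x, v) = 3/2 + v/6 + x/6 (P(x, v) = 3/2 + (x + v)/6 = 3/2 + (v + x)/6 = 3/2 + (v/6 + x/6) = 3/2 + v/6 + x/6)
1/(T*((-25 + 5) + P(Q(-5), 6*2)) + 6329) = 1/(((-25 + 5) + (3/2 + (6*2)/6 + (-1 - 5)/6))/35 + 6329) = 1/((-20 + (3/2 + (⅙)*12 + (⅙)*(-6)))/35 + 6329) = 1/((-20 + (3/2 + 2 - 1))/35 + 6329) = 1/((-20 + 5/2)/35 + 6329) = 1/((1/35)*(-35/2) + 6329) = 1/(-½ + 6329) = 1/(12657/2) = 2/12657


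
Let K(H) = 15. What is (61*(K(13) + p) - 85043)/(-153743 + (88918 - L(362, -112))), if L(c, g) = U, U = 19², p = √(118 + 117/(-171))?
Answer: 3824/2963 - 61*√42351/1238534 ≈ 1.2804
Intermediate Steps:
p = √42351/19 (p = √(118 + 117*(-1/171)) = √(118 - 13/19) = √(2229/19) = √42351/19 ≈ 10.831)
U = 361
L(c, g) = 361
(61*(K(13) + p) - 85043)/(-153743 + (88918 - L(362, -112))) = (61*(15 + √42351/19) - 85043)/(-153743 + (88918 - 1*361)) = ((915 + 61*√42351/19) - 85043)/(-153743 + (88918 - 361)) = (-84128 + 61*√42351/19)/(-153743 + 88557) = (-84128 + 61*√42351/19)/(-65186) = (-84128 + 61*√42351/19)*(-1/65186) = 3824/2963 - 61*√42351/1238534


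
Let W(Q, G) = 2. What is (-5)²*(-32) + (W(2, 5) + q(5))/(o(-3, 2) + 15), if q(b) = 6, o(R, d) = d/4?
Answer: -24784/31 ≈ -799.48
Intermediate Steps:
o(R, d) = d/4 (o(R, d) = d*(¼) = d/4)
(-5)²*(-32) + (W(2, 5) + q(5))/(o(-3, 2) + 15) = (-5)²*(-32) + (2 + 6)/((¼)*2 + 15) = 25*(-32) + 8/(½ + 15) = -800 + 8/(31/2) = -800 + 8*(2/31) = -800 + 16/31 = -24784/31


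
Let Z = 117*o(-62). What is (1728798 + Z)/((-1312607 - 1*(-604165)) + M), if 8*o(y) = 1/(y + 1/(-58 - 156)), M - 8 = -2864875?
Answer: -10195296681/21072994276 ≈ -0.48381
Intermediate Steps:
M = -2864867 (M = 8 - 2864875 = -2864867)
o(y) = 1/(8*(-1/214 + y)) (o(y) = 1/(8*(y + 1/(-58 - 156))) = 1/(8*(y + 1/(-214))) = 1/(8*(y - 1/214)) = 1/(8*(-1/214 + y)))
Z = -4173/17692 (Z = 117*(107/(4*(-1 + 214*(-62)))) = 117*(107/(4*(-1 - 13268))) = 117*((107/4)/(-13269)) = 117*((107/4)*(-1/13269)) = 117*(-107/53076) = -4173/17692 ≈ -0.23587)
(1728798 + Z)/((-1312607 - 1*(-604165)) + M) = (1728798 - 4173/17692)/((-1312607 - 1*(-604165)) - 2864867) = 30585890043/(17692*((-1312607 + 604165) - 2864867)) = 30585890043/(17692*(-708442 - 2864867)) = (30585890043/17692)/(-3573309) = (30585890043/17692)*(-1/3573309) = -10195296681/21072994276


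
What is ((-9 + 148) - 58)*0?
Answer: 0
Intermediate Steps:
((-9 + 148) - 58)*0 = (139 - 58)*0 = 81*0 = 0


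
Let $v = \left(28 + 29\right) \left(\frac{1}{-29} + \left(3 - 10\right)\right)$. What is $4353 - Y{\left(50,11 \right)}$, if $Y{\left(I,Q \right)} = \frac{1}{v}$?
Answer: $\frac{50616713}{11628} \approx 4353.0$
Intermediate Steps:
$v = - \frac{11628}{29}$ ($v = 57 \left(- \frac{1}{29} + \left(3 - 10\right)\right) = 57 \left(- \frac{1}{29} - 7\right) = 57 \left(- \frac{204}{29}\right) = - \frac{11628}{29} \approx -400.97$)
$Y{\left(I,Q \right)} = - \frac{29}{11628}$ ($Y{\left(I,Q \right)} = \frac{1}{- \frac{11628}{29}} = - \frac{29}{11628}$)
$4353 - Y{\left(50,11 \right)} = 4353 - - \frac{29}{11628} = 4353 + \frac{29}{11628} = \frac{50616713}{11628}$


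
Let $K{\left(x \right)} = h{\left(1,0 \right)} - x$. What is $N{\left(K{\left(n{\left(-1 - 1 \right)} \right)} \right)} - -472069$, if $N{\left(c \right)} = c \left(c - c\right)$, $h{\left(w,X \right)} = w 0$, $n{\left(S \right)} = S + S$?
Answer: $472069$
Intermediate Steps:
$n{\left(S \right)} = 2 S$
$h{\left(w,X \right)} = 0$
$K{\left(x \right)} = - x$ ($K{\left(x \right)} = 0 - x = - x$)
$N{\left(c \right)} = 0$ ($N{\left(c \right)} = c 0 = 0$)
$N{\left(K{\left(n{\left(-1 - 1 \right)} \right)} \right)} - -472069 = 0 - -472069 = 0 + 472069 = 472069$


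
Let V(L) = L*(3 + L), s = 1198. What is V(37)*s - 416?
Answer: 1772624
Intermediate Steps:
V(37)*s - 416 = (37*(3 + 37))*1198 - 416 = (37*40)*1198 - 416 = 1480*1198 - 416 = 1773040 - 416 = 1772624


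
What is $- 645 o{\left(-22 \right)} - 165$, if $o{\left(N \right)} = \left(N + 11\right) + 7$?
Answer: $2415$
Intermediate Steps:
$o{\left(N \right)} = 18 + N$ ($o{\left(N \right)} = \left(11 + N\right) + 7 = 18 + N$)
$- 645 o{\left(-22 \right)} - 165 = - 645 \left(18 - 22\right) - 165 = \left(-645\right) \left(-4\right) - 165 = 2580 - 165 = 2415$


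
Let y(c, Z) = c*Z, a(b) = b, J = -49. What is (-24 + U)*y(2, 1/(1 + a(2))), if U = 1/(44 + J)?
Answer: -242/15 ≈ -16.133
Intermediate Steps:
y(c, Z) = Z*c
U = -⅕ (U = 1/(44 - 49) = 1/(-5) = -⅕ ≈ -0.20000)
(-24 + U)*y(2, 1/(1 + a(2))) = (-24 - ⅕)*(2/(1 + 2)) = -121*2/(5*3) = -121*2/15 = -121/5*⅔ = -242/15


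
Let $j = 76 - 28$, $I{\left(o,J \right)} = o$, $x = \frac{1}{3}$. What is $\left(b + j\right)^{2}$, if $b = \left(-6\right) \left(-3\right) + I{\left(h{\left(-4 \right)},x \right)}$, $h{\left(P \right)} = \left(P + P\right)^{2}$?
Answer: $16900$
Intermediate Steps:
$x = \frac{1}{3} \approx 0.33333$
$h{\left(P \right)} = 4 P^{2}$ ($h{\left(P \right)} = \left(2 P\right)^{2} = 4 P^{2}$)
$b = 82$ ($b = \left(-6\right) \left(-3\right) + 4 \left(-4\right)^{2} = 18 + 4 \cdot 16 = 18 + 64 = 82$)
$j = 48$
$\left(b + j\right)^{2} = \left(82 + 48\right)^{2} = 130^{2} = 16900$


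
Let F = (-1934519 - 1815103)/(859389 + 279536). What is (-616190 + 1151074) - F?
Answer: 609196509322/1138925 ≈ 5.3489e+5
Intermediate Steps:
F = -3749622/1138925 ≈ -3.2922
(-616190 + 1151074) - F = (-616190 + 1151074) - 1*(-3749622/1138925) = 534884 + 3749622/1138925 = 609196509322/1138925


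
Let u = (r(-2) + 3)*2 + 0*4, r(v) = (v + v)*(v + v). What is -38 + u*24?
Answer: 874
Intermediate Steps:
r(v) = 4*v² (r(v) = (2*v)*(2*v) = 4*v²)
u = 38 (u = (4*(-2)² + 3)*2 + 0*4 = (4*4 + 3)*2 + 0 = (16 + 3)*2 + 0 = 19*2 + 0 = 38 + 0 = 38)
-38 + u*24 = -38 + 38*24 = -38 + 912 = 874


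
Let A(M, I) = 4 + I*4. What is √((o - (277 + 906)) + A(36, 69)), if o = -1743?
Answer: 21*I*√6 ≈ 51.439*I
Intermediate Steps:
A(M, I) = 4 + 4*I
√((o - (277 + 906)) + A(36, 69)) = √((-1743 - (277 + 906)) + (4 + 4*69)) = √((-1743 - 1*1183) + (4 + 276)) = √((-1743 - 1183) + 280) = √(-2926 + 280) = √(-2646) = 21*I*√6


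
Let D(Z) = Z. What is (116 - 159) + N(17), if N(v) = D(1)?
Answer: -42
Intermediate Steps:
N(v) = 1
(116 - 159) + N(17) = (116 - 159) + 1 = -43 + 1 = -42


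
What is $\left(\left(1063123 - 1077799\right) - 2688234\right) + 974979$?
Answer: $-1727931$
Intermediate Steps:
$\left(\left(1063123 - 1077799\right) - 2688234\right) + 974979 = \left(-14676 - 2688234\right) + 974979 = -2702910 + 974979 = -1727931$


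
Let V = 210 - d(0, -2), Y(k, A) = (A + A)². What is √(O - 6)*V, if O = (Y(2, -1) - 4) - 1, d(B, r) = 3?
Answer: 207*I*√7 ≈ 547.67*I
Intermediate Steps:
Y(k, A) = 4*A² (Y(k, A) = (2*A)² = 4*A²)
O = -1 (O = (4*(-1)² - 4) - 1 = (4*1 - 4) - 1 = (4 - 4) - 1 = 0 - 1 = -1)
V = 207 (V = 210 - 1*3 = 210 - 3 = 207)
√(O - 6)*V = √(-1 - 6)*207 = √(-7)*207 = (I*√7)*207 = 207*I*√7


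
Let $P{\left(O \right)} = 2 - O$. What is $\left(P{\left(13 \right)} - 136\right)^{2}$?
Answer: $21609$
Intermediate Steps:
$\left(P{\left(13 \right)} - 136\right)^{2} = \left(\left(2 - 13\right) - 136\right)^{2} = \left(-11 - 136\right)^{2} = \left(-147\right)^{2} = 21609$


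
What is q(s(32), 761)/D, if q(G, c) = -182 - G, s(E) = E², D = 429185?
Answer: -1206/429185 ≈ -0.0028100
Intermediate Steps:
q(s(32), 761)/D = (-182 - 1*32²)/429185 = (-182 - 1*1024)*(1/429185) = (-182 - 1024)*(1/429185) = -1206*1/429185 = -1206/429185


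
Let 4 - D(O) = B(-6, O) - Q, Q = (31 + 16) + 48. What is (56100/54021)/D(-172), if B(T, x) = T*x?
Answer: -1700/1527321 ≈ -0.0011131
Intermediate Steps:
Q = 95 (Q = 47 + 48 = 95)
D(O) = 99 + 6*O (D(O) = 4 - (-6*O - 1*95) = 4 - (-6*O - 95) = 4 - (-95 - 6*O) = 4 + (95 + 6*O) = 99 + 6*O)
(56100/54021)/D(-172) = (56100/54021)/(99 + 6*(-172)) = (56100*(1/54021))/(99 - 1032) = (1700/1637)/(-933) = (1700/1637)*(-1/933) = -1700/1527321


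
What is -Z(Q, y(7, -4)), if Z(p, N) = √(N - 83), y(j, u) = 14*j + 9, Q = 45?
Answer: -2*√6 ≈ -4.8990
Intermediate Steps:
y(j, u) = 9 + 14*j
Z(p, N) = √(-83 + N)
-Z(Q, y(7, -4)) = -√(-83 + (9 + 14*7)) = -√(-83 + (9 + 98)) = -√(-83 + 107) = -√24 = -2*√6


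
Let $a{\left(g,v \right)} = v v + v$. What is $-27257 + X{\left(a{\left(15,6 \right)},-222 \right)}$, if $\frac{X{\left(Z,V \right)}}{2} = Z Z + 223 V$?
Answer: $-122741$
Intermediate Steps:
$a{\left(g,v \right)} = v + v^{2}$ ($a{\left(g,v \right)} = v^{2} + v = v + v^{2}$)
$X{\left(Z,V \right)} = 2 Z^{2} + 446 V$ ($X{\left(Z,V \right)} = 2 \left(Z Z + 223 V\right) = 2 \left(Z^{2} + 223 V\right) = 2 Z^{2} + 446 V$)
$-27257 + X{\left(a{\left(15,6 \right)},-222 \right)} = -27257 + \left(2 \left(6 \left(1 + 6\right)\right)^{2} + 446 \left(-222\right)\right) = -27257 - \left(99012 - 2 \left(6 \cdot 7\right)^{2}\right) = -27257 - \left(99012 - 2 \cdot 42^{2}\right) = -27257 + \left(2 \cdot 1764 - 99012\right) = -27257 + \left(3528 - 99012\right) = -27257 - 95484 = -122741$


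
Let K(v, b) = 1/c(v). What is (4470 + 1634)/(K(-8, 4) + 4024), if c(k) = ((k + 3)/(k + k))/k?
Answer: 545/357 ≈ 1.5266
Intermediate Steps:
c(k) = (3 + k)/(2*k²) (c(k) = ((3 + k)/((2*k)))/k = ((3 + k)*(1/(2*k)))/k = ((3 + k)/(2*k))/k = (3 + k)/(2*k²))
K(v, b) = 2*v²/(3 + v) (K(v, b) = 1/((3 + v)/(2*v²)) = 2*v²/(3 + v))
(4470 + 1634)/(K(-8, 4) + 4024) = (4470 + 1634)/(2*(-8)²/(3 - 8) + 4024) = 6104/(2*64/(-5) + 4024) = 6104/(2*64*(-⅕) + 4024) = 6104/(-128/5 + 4024) = 6104/(19992/5) = 6104*(5/19992) = 545/357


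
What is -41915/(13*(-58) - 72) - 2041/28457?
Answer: 91622253/1808114 ≈ 50.673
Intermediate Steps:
-41915/(13*(-58) - 72) - 2041/28457 = -41915/(-754 - 72) - 2041*1/28457 = -41915/(-826) - 157/2189 = -41915*(-1/826) - 157/2189 = 41915/826 - 157/2189 = 91622253/1808114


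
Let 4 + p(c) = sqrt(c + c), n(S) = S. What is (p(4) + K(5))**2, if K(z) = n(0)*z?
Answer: 24 - 16*sqrt(2) ≈ 1.3726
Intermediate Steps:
p(c) = -4 + sqrt(2)*sqrt(c) (p(c) = -4 + sqrt(c + c) = -4 + sqrt(2*c) = -4 + sqrt(2)*sqrt(c))
K(z) = 0 (K(z) = 0*z = 0)
(p(4) + K(5))**2 = ((-4 + sqrt(2)*sqrt(4)) + 0)**2 = ((-4 + sqrt(2)*2) + 0)**2 = ((-4 + 2*sqrt(2)) + 0)**2 = (-4 + 2*sqrt(2))**2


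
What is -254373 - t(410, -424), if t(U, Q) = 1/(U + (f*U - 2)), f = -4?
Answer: -313387535/1232 ≈ -2.5437e+5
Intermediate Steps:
t(U, Q) = 1/(-2 - 3*U) (t(U, Q) = 1/(U + (-4*U - 2)) = 1/(U + (-2 - 4*U)) = 1/(-2 - 3*U))
-254373 - t(410, -424) = -254373 - 1/(-2 - 3*410) = -254373 - 1/(-2 - 1230) = -254373 - 1/(-1232) = -254373 - 1*(-1/1232) = -254373 + 1/1232 = -313387535/1232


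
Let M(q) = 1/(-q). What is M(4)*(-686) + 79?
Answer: 501/2 ≈ 250.50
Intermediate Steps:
M(q) = -1/q
M(4)*(-686) + 79 = -1/4*(-686) + 79 = 343/2 + 79 = 501/2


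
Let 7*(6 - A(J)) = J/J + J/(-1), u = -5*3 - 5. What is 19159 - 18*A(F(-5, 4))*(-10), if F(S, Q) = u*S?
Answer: 159493/7 ≈ 22785.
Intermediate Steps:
u = -20 (u = -15 - 5 = -20)
F(S, Q) = -20*S
A(J) = 41/7 + J/7 (A(J) = 6 - (J/J + J/(-1))/7 = 6 - (1 + J*(-1))/7 = 6 - (1 - J)/7 = 6 + (-1/7 + J/7) = 41/7 + J/7)
19159 - 18*A(F(-5, 4))*(-10) = 19159 - 18*(41/7 + (-20*(-5))/7)*(-10) = 19159 - 18*(41/7 + (1/7)*100)*(-10) = 19159 - 18*(41/7 + 100/7)*(-10) = 19159 - 18*141/7*(-10) = 19159 - 2538/7*(-10) = 19159 + 25380/7 = 159493/7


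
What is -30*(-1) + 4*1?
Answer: 34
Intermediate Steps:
-30*(-1) + 4*1 = 30 + 4 = 34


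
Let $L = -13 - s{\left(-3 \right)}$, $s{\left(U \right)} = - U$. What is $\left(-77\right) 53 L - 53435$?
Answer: $11861$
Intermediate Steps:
$L = -16$ ($L = -13 - \left(-1\right) \left(-3\right) = -13 - 3 = -16$)
$\left(-77\right) 53 L - 53435 = \left(-77\right) 53 \left(-16\right) - 53435 = \left(-4081\right) \left(-16\right) - 53435 = 65296 - 53435 = 11861$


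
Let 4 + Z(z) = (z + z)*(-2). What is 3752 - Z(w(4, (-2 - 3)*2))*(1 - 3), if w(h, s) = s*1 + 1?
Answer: 3816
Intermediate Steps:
w(h, s) = 1 + s (w(h, s) = s + 1 = 1 + s)
Z(z) = -4 - 4*z (Z(z) = -4 + (z + z)*(-2) = -4 + (2*z)*(-2) = -4 - 4*z)
3752 - Z(w(4, (-2 - 3)*2))*(1 - 3) = 3752 - (-4 - 4*(1 + (-2 - 3)*2))*(1 - 3) = 3752 - (-4 - 4*(1 - 5*2))*(-2) = 3752 - (-4 - 4*(1 - 10))*(-2) = 3752 - (-4 - 4*(-9))*(-2) = 3752 - (-4 + 36)*(-2) = 3752 - 32*(-2) = 3752 - 1*(-64) = 3752 + 64 = 3816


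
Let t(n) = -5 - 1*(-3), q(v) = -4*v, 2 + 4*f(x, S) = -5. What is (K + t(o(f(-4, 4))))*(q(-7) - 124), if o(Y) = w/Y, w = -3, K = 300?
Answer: -28608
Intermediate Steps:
f(x, S) = -7/4 (f(x, S) = -½ + (¼)*(-5) = -½ - 5/4 = -7/4)
o(Y) = -3/Y
t(n) = -2 (t(n) = -5 + 3 = -2)
(K + t(o(f(-4, 4))))*(q(-7) - 124) = (300 - 2)*(-4*(-7) - 124) = 298*(28 - 124) = 298*(-96) = -28608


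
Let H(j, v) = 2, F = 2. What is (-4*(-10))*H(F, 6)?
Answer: 80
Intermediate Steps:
(-4*(-10))*H(F, 6) = -4*(-10)*2 = 40*2 = 80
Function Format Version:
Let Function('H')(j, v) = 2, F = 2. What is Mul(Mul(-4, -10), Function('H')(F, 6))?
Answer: 80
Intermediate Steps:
Mul(Mul(-4, -10), Function('H')(F, 6)) = Mul(Mul(-4, -10), 2) = Mul(40, 2) = 80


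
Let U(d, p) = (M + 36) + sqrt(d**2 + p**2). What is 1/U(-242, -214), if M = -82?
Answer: 23/51122 + sqrt(26090)/51122 ≈ 0.0036095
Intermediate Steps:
U(d, p) = -46 + sqrt(d**2 + p**2) (U(d, p) = (-82 + 36) + sqrt(d**2 + p**2) = -46 + sqrt(d**2 + p**2))
1/U(-242, -214) = 1/(-46 + sqrt((-242)**2 + (-214)**2)) = 1/(-46 + sqrt(58564 + 45796)) = 1/(-46 + sqrt(104360)) = 1/(-46 + 2*sqrt(26090))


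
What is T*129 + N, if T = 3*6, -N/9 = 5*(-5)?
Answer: 2547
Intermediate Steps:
N = 225 (N = -45*(-5) = -9*(-25) = 225)
T = 18
T*129 + N = 18*129 + 225 = 2322 + 225 = 2547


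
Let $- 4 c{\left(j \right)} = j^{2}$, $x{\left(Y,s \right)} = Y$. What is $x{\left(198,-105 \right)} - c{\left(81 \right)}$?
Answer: $\frac{7353}{4} \approx 1838.3$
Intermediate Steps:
$c{\left(j \right)} = - \frac{j^{2}}{4}$
$x{\left(198,-105 \right)} - c{\left(81 \right)} = 198 - - \frac{81^{2}}{4} = 198 - \left(- \frac{1}{4}\right) 6561 = 198 - - \frac{6561}{4} = 198 + \frac{6561}{4} = \frac{7353}{4}$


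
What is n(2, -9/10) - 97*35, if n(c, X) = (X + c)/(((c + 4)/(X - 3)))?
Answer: -679143/200 ≈ -3395.7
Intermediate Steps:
n(c, X) = (-3 + X)*(X + c)/(4 + c) (n(c, X) = (X + c)/(((4 + c)/(-3 + X))) = ((-3 + X)/(4 + c))*(X + c) = (-3 + X)*(X + c)/(4 + c))
n(2, -9/10) - 97*35 = ((-9/10)² - (-27)/10 - 3*2 - 9/10*2)/(4 + 2) - 97*35 = ((-9*⅒)² - (-27)/10 - 6 - 9*⅒*2)/6 - 3395 = ((-9/10)² - 3*(-9/10) - 6 - 9/10*2)/6 - 3395 = (81/100 + 27/10 - 6 - 9/5)/6 - 3395 = (⅙)*(-429/100) - 3395 = -143/200 - 3395 = -679143/200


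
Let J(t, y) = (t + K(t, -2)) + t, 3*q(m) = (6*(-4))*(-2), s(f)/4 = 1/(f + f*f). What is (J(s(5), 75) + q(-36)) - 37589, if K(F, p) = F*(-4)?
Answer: -563599/15 ≈ -37573.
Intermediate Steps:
K(F, p) = -4*F
s(f) = 4/(f + f**2) (s(f) = 4/(f + f*f) = 4/(f + f**2))
q(m) = 16 (q(m) = ((6*(-4))*(-2))/3 = (-24*(-2))/3 = (1/3)*48 = 16)
J(t, y) = -2*t (J(t, y) = (t - 4*t) + t = -3*t + t = -2*t)
(J(s(5), 75) + q(-36)) - 37589 = (-8/(5*(1 + 5)) + 16) - 37589 = (-8/(5*6) + 16) - 37589 = (-2*2/15 + 16) - 37589 = (-4/15 + 16) - 37589 = 236/15 - 37589 = -563599/15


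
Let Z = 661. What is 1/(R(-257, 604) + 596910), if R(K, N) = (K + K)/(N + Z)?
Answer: 1265/755090636 ≈ 1.6753e-6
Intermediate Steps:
R(K, N) = 2*K/(661 + N) (R(K, N) = (K + K)/(N + 661) = (2*K)/(661 + N) = 2*K/(661 + N))
1/(R(-257, 604) + 596910) = 1/(2*(-257)/(661 + 604) + 596910) = 1/(2*(-257)/1265 + 596910) = 1/(2*(-257)*(1/1265) + 596910) = 1/(-514/1265 + 596910) = 1/(755090636/1265) = 1265/755090636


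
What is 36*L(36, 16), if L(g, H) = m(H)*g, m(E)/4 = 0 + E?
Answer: 82944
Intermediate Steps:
m(E) = 4*E (m(E) = 4*(0 + E) = 4*E)
L(g, H) = 4*H*g (L(g, H) = (4*H)*g = 4*H*g)
36*L(36, 16) = 36*(4*16*36) = 36*2304 = 82944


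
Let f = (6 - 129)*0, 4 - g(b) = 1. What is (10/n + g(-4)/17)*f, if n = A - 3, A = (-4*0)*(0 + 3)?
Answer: 0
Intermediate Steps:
g(b) = 3 (g(b) = 4 - 1*1 = 4 - 1 = 3)
f = 0 (f = -123*0 = 0)
A = 0 (A = 0*3 = 0)
n = -3 (n = 0 - 3 = -3)
(10/n + g(-4)/17)*f = (10/(-3) + 3/17)*0 = (10*(-⅓) + 3*(1/17))*0 = (-10/3 + 3/17)*0 = -161/51*0 = 0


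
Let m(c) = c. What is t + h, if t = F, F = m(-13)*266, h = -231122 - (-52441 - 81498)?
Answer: -100641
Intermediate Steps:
h = -97183 (h = -231122 - 1*(-133939) = -231122 + 133939 = -97183)
F = -3458 (F = -13*266 = -3458)
t = -3458
t + h = -3458 - 97183 = -100641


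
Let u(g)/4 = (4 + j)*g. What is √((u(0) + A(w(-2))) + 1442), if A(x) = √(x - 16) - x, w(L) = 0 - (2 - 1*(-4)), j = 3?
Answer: √(1448 + I*√22) ≈ 38.053 + 0.0616*I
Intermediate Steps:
w(L) = -6 (w(L) = 0 - (2 + 4) = 0 - 1*6 = 0 - 6 = -6)
u(g) = 28*g (u(g) = 4*((4 + 3)*g) = 4*(7*g) = 28*g)
A(x) = √(-16 + x) - x
√((u(0) + A(w(-2))) + 1442) = √((28*0 + (√(-16 - 6) - 1*(-6))) + 1442) = √((0 + (√(-22) + 6)) + 1442) = √((0 + (I*√22 + 6)) + 1442) = √((0 + (6 + I*√22)) + 1442) = √((6 + I*√22) + 1442) = √(1448 + I*√22)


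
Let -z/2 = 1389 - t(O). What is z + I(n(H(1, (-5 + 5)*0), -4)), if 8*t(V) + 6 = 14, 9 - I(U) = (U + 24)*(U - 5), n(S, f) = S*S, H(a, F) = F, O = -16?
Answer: -2647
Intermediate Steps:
n(S, f) = S**2
I(U) = 9 - (-5 + U)*(24 + U) (I(U) = 9 - (U + 24)*(U - 5) = 9 - (24 + U)*(-5 + U) = 9 - (-5 + U)*(24 + U))
t(V) = 1 (t(V) = -3/4 + (1/8)*14 = -3/4 + 7/4 = 1)
z = -2776 (z = -2*(1389 - 1*1) = -2*(1389 - 1) = -2*1388 = -2776)
z + I(n(H(1, (-5 + 5)*0), -4)) = -2776 + (129 - (((-5 + 5)*0)**2)**2 - 19*((-5 + 5)*0)**2) = -2776 + (129 - ((0*0)**2)**2 - 19*(0*0)**2) = -2776 + (129 - (0**2)**2 - 19*0**2) = -2776 + (129 - 1*0**2 - 19*0) = -2776 + (129 - 1*0 + 0) = -2776 + (129 + 0 + 0) = -2776 + 129 = -2647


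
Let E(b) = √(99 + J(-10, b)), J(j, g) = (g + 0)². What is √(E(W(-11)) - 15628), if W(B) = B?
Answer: √(-15628 + 2*√55) ≈ 124.95*I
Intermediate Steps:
J(j, g) = g²
E(b) = √(99 + b²)
√(E(W(-11)) - 15628) = √(√(99 + (-11)²) - 15628) = √(√(99 + 121) - 15628) = √(√220 - 15628) = √(2*√55 - 15628) = √(-15628 + 2*√55)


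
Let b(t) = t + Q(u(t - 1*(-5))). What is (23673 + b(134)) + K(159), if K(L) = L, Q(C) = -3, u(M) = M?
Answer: 23963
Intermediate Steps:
b(t) = -3 + t (b(t) = t - 3 = -3 + t)
(23673 + b(134)) + K(159) = (23673 + (-3 + 134)) + 159 = (23673 + 131) + 159 = 23804 + 159 = 23963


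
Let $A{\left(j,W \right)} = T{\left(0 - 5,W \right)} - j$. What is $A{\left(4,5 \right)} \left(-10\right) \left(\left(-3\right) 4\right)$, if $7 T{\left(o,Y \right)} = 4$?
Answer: $- \frac{2880}{7} \approx -411.43$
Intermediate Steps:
$T{\left(o,Y \right)} = \frac{4}{7}$ ($T{\left(o,Y \right)} = \frac{1}{7} \cdot 4 = \frac{4}{7}$)
$A{\left(j,W \right)} = \frac{4}{7} - j$
$A{\left(4,5 \right)} \left(-10\right) \left(\left(-3\right) 4\right) = \left(\frac{4}{7} - 4\right) \left(-10\right) \left(\left(-3\right) 4\right) = \left(\frac{4}{7} - 4\right) \left(-10\right) \left(-12\right) = \left(- \frac{24}{7}\right) \left(-10\right) \left(-12\right) = \frac{240}{7} \left(-12\right) = - \frac{2880}{7}$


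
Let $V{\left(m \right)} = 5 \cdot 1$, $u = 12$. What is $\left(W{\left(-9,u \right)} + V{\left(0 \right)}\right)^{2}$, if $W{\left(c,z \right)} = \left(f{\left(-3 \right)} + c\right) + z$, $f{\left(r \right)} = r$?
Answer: $25$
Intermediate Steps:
$V{\left(m \right)} = 5$
$W{\left(c,z \right)} = -3 + c + z$ ($W{\left(c,z \right)} = \left(-3 + c\right) + z = -3 + c + z$)
$\left(W{\left(-9,u \right)} + V{\left(0 \right)}\right)^{2} = \left(\left(-3 - 9 + 12\right) + 5\right)^{2} = \left(0 + 5\right)^{2} = 5^{2} = 25$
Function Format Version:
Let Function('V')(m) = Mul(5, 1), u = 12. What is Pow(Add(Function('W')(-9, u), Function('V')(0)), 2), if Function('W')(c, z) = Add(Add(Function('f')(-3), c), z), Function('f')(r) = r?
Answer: 25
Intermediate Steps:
Function('V')(m) = 5
Function('W')(c, z) = Add(-3, c, z) (Function('W')(c, z) = Add(Add(-3, c), z) = Add(-3, c, z))
Pow(Add(Function('W')(-9, u), Function('V')(0)), 2) = Pow(Add(Add(-3, -9, 12), 5), 2) = Pow(Add(0, 5), 2) = Pow(5, 2) = 25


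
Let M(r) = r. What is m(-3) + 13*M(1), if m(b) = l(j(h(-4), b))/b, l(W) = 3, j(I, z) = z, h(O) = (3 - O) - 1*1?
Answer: 12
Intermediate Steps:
h(O) = 2 - O (h(O) = (3 - O) - 1 = 2 - O)
m(b) = 3/b
m(-3) + 13*M(1) = 3/(-3) + 13*1 = 3*(-⅓) + 13 = -1 + 13 = 12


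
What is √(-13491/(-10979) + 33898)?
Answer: √4086160190707/10979 ≈ 184.12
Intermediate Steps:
√(-13491/(-10979) + 33898) = √(-13491*(-1/10979) + 33898) = √(13491/10979 + 33898) = √(372179633/10979) = √4086160190707/10979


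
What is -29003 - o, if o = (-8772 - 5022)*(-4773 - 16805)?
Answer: -297675935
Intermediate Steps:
o = 297646932 (o = -13794*(-21578) = 297646932)
-29003 - o = -29003 - 1*297646932 = -29003 - 297646932 = -297675935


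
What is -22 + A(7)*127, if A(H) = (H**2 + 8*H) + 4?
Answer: 13821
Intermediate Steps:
A(H) = 4 + H**2 + 8*H
-22 + A(7)*127 = -22 + (4 + 7**2 + 8*7)*127 = -22 + (4 + 49 + 56)*127 = -22 + 109*127 = -22 + 13843 = 13821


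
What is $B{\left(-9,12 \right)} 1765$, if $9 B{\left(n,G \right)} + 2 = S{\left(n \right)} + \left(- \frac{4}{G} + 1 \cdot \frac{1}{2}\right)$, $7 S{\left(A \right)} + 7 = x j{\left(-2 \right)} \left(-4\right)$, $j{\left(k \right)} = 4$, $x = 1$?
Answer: $- \frac{379475}{378} \approx -1003.9$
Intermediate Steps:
$S{\left(A \right)} = - \frac{23}{7}$ ($S{\left(A \right)} = -1 + \frac{1 \cdot 4 \left(-4\right)}{7} = -1 + \frac{4 \left(-4\right)}{7} = -1 + \frac{1}{7} \left(-16\right) = -1 - \frac{16}{7} = - \frac{23}{7}$)
$B{\left(n,G \right)} = - \frac{67}{126} - \frac{4}{9 G}$ ($B{\left(n,G \right)} = - \frac{2}{9} + \frac{- \frac{23}{7} + \left(- \frac{4}{G} + 1 \cdot \frac{1}{2}\right)}{9} = - \frac{2}{9} + \frac{- \frac{23}{7} + \left(- \frac{4}{G} + \frac{1}{2}\right)}{9} = - \frac{2}{9} + \frac{- \frac{23}{7} + \left(\frac{1}{2} - \frac{4}{G}\right)}{9} = - \frac{2}{9} + \frac{- \frac{39}{14} - \frac{4}{G}}{9} = - \frac{2}{9} - \left(\frac{13}{42} + \frac{4}{9 G}\right) = - \frac{67}{126} - \frac{4}{9 G}$)
$B{\left(-9,12 \right)} 1765 = \frac{-56 - 804}{126 \cdot 12} \cdot 1765 = \frac{1}{126} \cdot \frac{1}{12} \left(-56 - 804\right) 1765 = \frac{1}{126} \cdot \frac{1}{12} \left(-860\right) 1765 = \left(- \frac{215}{378}\right) 1765 = - \frac{379475}{378}$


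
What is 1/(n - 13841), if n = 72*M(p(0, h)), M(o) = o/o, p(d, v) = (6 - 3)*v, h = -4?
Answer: -1/13769 ≈ -7.2627e-5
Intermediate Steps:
p(d, v) = 3*v
M(o) = 1
n = 72 (n = 72*1 = 72)
1/(n - 13841) = 1/(72 - 13841) = 1/(-13769) = -1/13769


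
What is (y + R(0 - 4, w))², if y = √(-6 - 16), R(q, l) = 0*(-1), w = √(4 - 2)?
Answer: -22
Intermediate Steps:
w = √2 ≈ 1.4142
R(q, l) = 0
y = I*√22 (y = √(-22) = I*√22 ≈ 4.6904*I)
(y + R(0 - 4, w))² = (I*√22 + 0)² = (I*√22)² = -22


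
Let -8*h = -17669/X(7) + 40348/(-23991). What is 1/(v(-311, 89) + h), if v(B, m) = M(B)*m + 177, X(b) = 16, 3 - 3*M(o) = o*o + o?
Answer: -93056/266117741325 ≈ -3.4968e-7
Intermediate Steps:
M(o) = 1 - o/3 - o**2/3 (M(o) = 1 - (o*o + o)/3 = 1 - (o**2 + o)/3 = 1 - (o + o**2)/3 = 1 + (-o/3 - o**2/3) = 1 - o/3 - o**2/3)
h = 38594777/279168 (h = -(-17669/16 + 40348/(-23991))/8 = -(-17669*1/16 + 40348*(-1/23991))/8 = -(-17669/16 - 3668/2181)/8 = -1/8*(-38594777/34896) = 38594777/279168 ≈ 138.25)
v(B, m) = 177 + m*(1 - B/3 - B**2/3) (v(B, m) = (1 - B/3 - B**2/3)*m + 177 = m*(1 - B/3 - B**2/3) + 177 = 177 + m*(1 - B/3 - B**2/3))
1/(v(-311, 89) + h) = 1/((177 - 1/3*89*(-3 - 311 + (-311)**2)) + 38594777/279168) = 1/((177 - 1/3*89*(-3 - 311 + 96721)) + 38594777/279168) = 1/((177 - 1/3*89*96407) + 38594777/279168) = 1/((177 - 8580223/3) + 38594777/279168) = 1/(-8579692/3 + 38594777/279168) = 1/(-266117741325/93056) = -93056/266117741325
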